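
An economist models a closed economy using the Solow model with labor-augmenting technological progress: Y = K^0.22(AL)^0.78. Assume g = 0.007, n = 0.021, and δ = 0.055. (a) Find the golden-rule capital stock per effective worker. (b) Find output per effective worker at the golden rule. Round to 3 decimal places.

n + g + δ = 0.021 + 0.007 + 0.055 = 0.083.
Maximizing c = f(k) − (n+g+δ)·k gives f'(k) = n+g+δ, i.e. 0.22·k^(0.22−1) = 0.083, so k_gold = (0.22/0.083)^(1/0.78) ≈ 3.4894.
y_gold = 3.4894^0.22 ≈ 1.3165.

(a) k_gold ≈ 3.489; (b) y_gold ≈ 1.316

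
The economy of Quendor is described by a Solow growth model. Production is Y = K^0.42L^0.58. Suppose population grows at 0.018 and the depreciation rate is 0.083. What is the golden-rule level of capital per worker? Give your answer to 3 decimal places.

k_gold ≈ 11.671

Capital per worker breaks even when investment replaces (n + δ)·k; here n + δ = 0.101.
Maximizing c = f(k) − (n+δ)·k gives f'(k) = n+δ, i.e. 0.42·k^(0.42−1) = 0.101, so k_gold = (0.42/0.101)^(1/0.58) ≈ 11.6712.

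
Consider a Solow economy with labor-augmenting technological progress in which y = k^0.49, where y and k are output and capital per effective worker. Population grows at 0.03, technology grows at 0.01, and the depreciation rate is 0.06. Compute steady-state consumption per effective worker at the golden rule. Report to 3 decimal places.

Break-even investment rate: n + g + δ = 0.03 + 0.01 + 0.06 = 0.1.
Setting f'(k) = n+g+δ gives 0.49·k^(0.49−1) = 0.1, hence k_gold = (0.49/0.1)^(1/0.51) ≈ 22.5593.
y_gold = 22.5593^0.49 ≈ 4.6039.
c_gold = y_gold − (n+g+δ)·k_gold = 4.6039 − 0.1·22.5593 ≈ 2.3480.

c_gold ≈ 2.348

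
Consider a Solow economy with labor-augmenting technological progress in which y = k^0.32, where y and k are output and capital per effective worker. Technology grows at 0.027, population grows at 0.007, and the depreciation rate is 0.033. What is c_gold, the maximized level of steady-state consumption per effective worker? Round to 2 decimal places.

c_gold ≈ 1.42

Break-even investment rate: n + g + δ = 0.007 + 0.027 + 0.033 = 0.067.
Setting f'(k) = n+g+δ gives 0.32·k^(0.32−1) = 0.067, hence k_gold = (0.32/0.067)^(1/0.68) ≈ 9.9687.
y_gold = 9.9687^0.32 ≈ 2.0872.
c_gold = y_gold − (n+g+δ)·k_gold = 2.0872 − 0.067·9.9687 ≈ 1.4193.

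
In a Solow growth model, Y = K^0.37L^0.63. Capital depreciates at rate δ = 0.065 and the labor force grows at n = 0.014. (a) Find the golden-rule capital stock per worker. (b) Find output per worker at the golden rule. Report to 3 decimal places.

(a) k_gold ≈ 11.599; (b) y_gold ≈ 2.476

n + δ = 0.014 + 0.065 = 0.079.
At the golden rule the marginal product of capital equals n+δ: 0.37·k^(0.37−1) = 0.079. Solving, k_gold = (0.37/0.079)^(1/0.63) ≈ 11.5986.
y_gold = 11.5986^0.37 ≈ 2.4764.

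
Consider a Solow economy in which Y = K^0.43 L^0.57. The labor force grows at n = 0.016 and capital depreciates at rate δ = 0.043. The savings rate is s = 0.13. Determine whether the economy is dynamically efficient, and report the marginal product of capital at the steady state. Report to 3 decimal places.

dynamically efficient; MPK ≈ 0.195

Break-even investment rate: n + δ = 0.016 + 0.043 = 0.059.
Steady-state k*: s·k^0.43 = 0.059·k gives k* = (0.13/0.059)^(1/0.57) ≈ 3.9987.
MPK = 0.43·3.9987^(-0.57) ≈ 0.1952.
MPK > n+δ = 0.059, so the economy is dynamically efficient (under-saving).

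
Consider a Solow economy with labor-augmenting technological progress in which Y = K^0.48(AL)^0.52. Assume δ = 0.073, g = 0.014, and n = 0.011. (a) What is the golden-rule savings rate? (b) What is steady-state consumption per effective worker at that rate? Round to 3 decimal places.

(a) s_gold = 0.480; (b) c_gold ≈ 2.254

The effective depreciation rate is n + g + δ = 0.011 + 0.014 + 0.073 = 0.098.
For Cobb-Douglas, s_gold equals capital's share: s_gold = 0.48.
Maximizing c = f(k) − (n+g+δ)·k gives f'(k) = n+g+δ, i.e. 0.48·k^(0.48−1) = 0.098, so k_gold = (0.48/0.098)^(1/0.52) ≈ 21.2301.
y_gold = 21.2301^0.48 ≈ 4.3345; c_gold = (1−0.48)·y_gold ≈ 2.2539.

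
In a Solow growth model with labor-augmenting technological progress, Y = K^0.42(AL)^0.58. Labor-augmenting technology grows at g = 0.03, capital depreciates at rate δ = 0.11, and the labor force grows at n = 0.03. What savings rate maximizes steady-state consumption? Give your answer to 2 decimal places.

n + g + δ = 0.03 + 0.03 + 0.11 = 0.17.
At the golden rule MPK = n+g+δ, and in any Cobb-Douglas steady state s = (n+g+δ)·k/y = MPK·k/y = capital's share 0.42.

s_gold = 0.42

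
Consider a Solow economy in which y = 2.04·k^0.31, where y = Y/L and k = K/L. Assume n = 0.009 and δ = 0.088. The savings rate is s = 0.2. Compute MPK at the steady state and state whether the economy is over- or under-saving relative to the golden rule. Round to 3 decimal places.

The effective depreciation rate is n + δ = 0.009 + 0.088 = 0.097.
Steady-state k*: s·A·k^0.31 = 0.097·k gives k* = (0.2·2.04/0.097)^(1/0.69) ≈ 8.0202.
MPK = 0.31·2.04·8.0202^(-0.69) ≈ 0.1503.
MPK > n+δ = 0.097, so the economy is dynamically efficient (under-saving).

under-saving; MPK ≈ 0.150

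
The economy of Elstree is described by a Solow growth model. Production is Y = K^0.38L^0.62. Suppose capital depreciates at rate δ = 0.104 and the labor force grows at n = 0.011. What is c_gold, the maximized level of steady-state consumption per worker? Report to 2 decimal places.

n + δ = 0.011 + 0.104 = 0.115.
Golden rule sets MPK = n+δ: 0.38·k^(0.38−1) = 0.115, so k_gold = (0.38/0.115)^(1/0.62) ≈ 6.8744.
y_gold = 6.8744^0.38 ≈ 2.0804.
c_gold = y_gold − (n+δ)·k_gold = 2.0804 − 0.115·6.8744 ≈ 1.2899.

c_gold ≈ 1.29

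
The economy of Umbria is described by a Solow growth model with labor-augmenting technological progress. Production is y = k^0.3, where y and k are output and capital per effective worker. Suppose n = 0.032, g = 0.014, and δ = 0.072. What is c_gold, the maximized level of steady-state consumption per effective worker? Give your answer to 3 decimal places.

c_gold ≈ 1.044

The effective depreciation rate is n + g + δ = 0.032 + 0.014 + 0.072 = 0.118.
Setting f'(k) = n+g+δ gives 0.3·k^(0.3−1) = 0.118, hence k_gold = (0.3/0.118)^(1/0.7) ≈ 3.7924.
y_gold = 3.7924^0.3 ≈ 1.4917.
c_gold = y_gold − (n+g+δ)·k_gold = 1.4917 − 0.118·3.7924 ≈ 1.0442.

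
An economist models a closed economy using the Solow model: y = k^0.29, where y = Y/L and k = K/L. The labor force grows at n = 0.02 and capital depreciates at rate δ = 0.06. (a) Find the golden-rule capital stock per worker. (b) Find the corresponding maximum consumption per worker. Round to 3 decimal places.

Capital per worker breaks even when investment replaces (n + δ)·k; here n + δ = 0.08.
Setting f'(k) = n+δ gives 0.29·k^(0.29−1) = 0.08, hence k_gold = (0.29/0.08)^(1/0.71) ≈ 6.1342.
y_gold = 6.1342^0.29 ≈ 1.6922; c_gold = y_gold − 0.08·k_gold ≈ 1.2015.

(a) k_gold ≈ 6.134; (b) c_gold ≈ 1.201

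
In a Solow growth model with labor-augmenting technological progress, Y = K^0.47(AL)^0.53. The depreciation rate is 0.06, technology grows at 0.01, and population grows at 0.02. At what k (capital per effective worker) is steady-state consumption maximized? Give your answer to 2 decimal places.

The effective depreciation rate is n + g + δ = 0.02 + 0.01 + 0.06 = 0.09.
Maximizing c = f(k) − (n+g+δ)·k gives f'(k) = n+g+δ, i.e. 0.47·k^(0.47−1) = 0.09, so k_gold = (0.47/0.09)^(1/0.53) ≈ 22.6175.

k_gold ≈ 22.62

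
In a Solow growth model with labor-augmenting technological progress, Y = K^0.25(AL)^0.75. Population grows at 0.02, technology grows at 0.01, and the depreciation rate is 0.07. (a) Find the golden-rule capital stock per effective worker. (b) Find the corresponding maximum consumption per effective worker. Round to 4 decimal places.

(a) k_gold ≈ 3.3930; (b) c_gold ≈ 1.0179

n + g + δ = 0.02 + 0.01 + 0.07 = 0.1.
Golden rule sets MPK = n+g+δ: 0.25·k^(0.25−1) = 0.1, so k_gold = (0.25/0.1)^(1/0.75) ≈ 3.3930.
y_gold = 3.3930^0.25 ≈ 1.3572; c_gold = y_gold − 0.1·k_gold ≈ 1.0179.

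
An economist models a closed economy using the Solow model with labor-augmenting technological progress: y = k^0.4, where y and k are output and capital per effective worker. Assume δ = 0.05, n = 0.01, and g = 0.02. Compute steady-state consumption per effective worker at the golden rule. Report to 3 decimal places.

Break-even investment rate: n + g + δ = 0.01 + 0.02 + 0.05 = 0.08.
Golden rule sets MPK = n+g+δ: 0.4·k^(0.4−1) = 0.08, so k_gold = (0.4/0.08)^(1/0.6) ≈ 14.6201.
y_gold = 14.6201^0.4 ≈ 2.9240.
c_gold = y_gold − (n+g+δ)·k_gold = 2.9240 − 0.08·14.6201 ≈ 1.7544.

c_gold ≈ 1.754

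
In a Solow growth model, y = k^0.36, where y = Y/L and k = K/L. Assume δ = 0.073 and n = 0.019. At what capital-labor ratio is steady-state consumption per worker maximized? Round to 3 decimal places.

Break-even investment rate: n + δ = 0.019 + 0.073 = 0.092.
Maximizing c = f(k) − (n+δ)·k gives f'(k) = n+δ, i.e. 0.36·k^(0.36−1) = 0.092, so k_gold = (0.36/0.092)^(1/0.64) ≈ 8.4295.

k_gold ≈ 8.430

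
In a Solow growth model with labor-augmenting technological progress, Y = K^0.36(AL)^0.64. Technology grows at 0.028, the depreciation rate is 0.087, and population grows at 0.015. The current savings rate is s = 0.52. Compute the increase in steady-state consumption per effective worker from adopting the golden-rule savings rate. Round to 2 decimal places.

Δc ≈ 0.09

Capital per effective worker breaks even when investment replaces (n + g + δ)·k; here n + g + δ = 0.13.
Current steady state (s = 0.52): k* = (0.52/0.13)^(1/0.64) ≈ 8.7241, y* = 8.7241^0.36 ≈ 2.1810, c* = (1−0.52)·2.1810 ≈ 1.0469.
Setting f'(k) = n+g+δ gives 0.36·k^(0.36−1) = 0.13, hence k_gold = (0.36/0.13)^(1/0.64) ≈ 4.9112.
y_gold = 4.9112^0.36 ≈ 1.7735, c_gold = y_gold − 0.13·k_gold ≈ 1.1350.
Gain: Δc = 1.1350 − 1.0469 ≈ 0.0881.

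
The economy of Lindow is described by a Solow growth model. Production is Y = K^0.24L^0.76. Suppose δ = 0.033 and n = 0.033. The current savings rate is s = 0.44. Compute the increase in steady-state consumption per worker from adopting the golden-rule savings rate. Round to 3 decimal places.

Δc ≈ 0.123

The effective depreciation rate is n + δ = 0.033 + 0.033 = 0.066.
Current steady state (s = 0.44): k* = (0.44/0.066)^(1/0.76) ≈ 12.1364, y* = 12.1364^0.24 ≈ 1.8205, c* = (1−0.44)·1.8205 ≈ 1.0195.
At the golden rule the marginal product of capital equals n+δ: 0.24·k^(0.24−1) = 0.066. Solving, k_gold = (0.24/0.066)^(1/0.76) ≈ 5.4666.
y_gold = 5.4666^0.24 ≈ 1.5033, c_gold = y_gold − 0.066·k_gold ≈ 1.1425.
Gain: Δc = 1.1425 − 1.0195 ≈ 0.1231.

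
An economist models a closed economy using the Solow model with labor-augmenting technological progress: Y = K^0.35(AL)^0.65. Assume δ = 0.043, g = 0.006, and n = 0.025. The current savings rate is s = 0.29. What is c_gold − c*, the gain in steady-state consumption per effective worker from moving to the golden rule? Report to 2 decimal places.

Break-even investment rate: n + g + δ = 0.025 + 0.006 + 0.043 = 0.074.
Current steady state (s = 0.29): k* = (0.29/0.074)^(1/0.65) ≈ 8.1764, y* = 8.1764^0.35 ≈ 2.0864, c* = (1−0.29)·2.0864 ≈ 1.4813.
At the golden rule the marginal product of capital equals n+g+δ: 0.35·k^(0.35−1) = 0.074. Solving, k_gold = (0.35/0.074)^(1/0.65) ≈ 10.9197.
y_gold = 10.9197^0.35 ≈ 2.3087, c_gold = y_gold − 0.074·k_gold ≈ 1.5007.
Gain: Δc = 1.5007 − 1.4813 ≈ 0.0193.

Δc ≈ 0.02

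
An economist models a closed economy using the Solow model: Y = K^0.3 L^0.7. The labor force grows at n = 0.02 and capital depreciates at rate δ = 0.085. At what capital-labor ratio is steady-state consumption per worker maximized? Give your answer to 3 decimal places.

k_gold ≈ 4.481

n + δ = 0.02 + 0.085 = 0.105.
Setting f'(k) = n+δ gives 0.3·k^(0.3−1) = 0.105, hence k_gold = (0.3/0.105)^(1/0.7) ≈ 4.4806.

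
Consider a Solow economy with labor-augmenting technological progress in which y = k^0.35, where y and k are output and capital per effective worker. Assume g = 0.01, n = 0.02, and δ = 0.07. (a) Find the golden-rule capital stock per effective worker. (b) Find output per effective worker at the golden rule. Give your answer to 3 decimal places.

(a) k_gold ≈ 6.871; (b) y_gold ≈ 1.963

Break-even investment rate: n + g + δ = 0.02 + 0.01 + 0.07 = 0.1.
At the golden rule the marginal product of capital equals n+g+δ: 0.35·k^(0.35−1) = 0.1. Solving, k_gold = (0.35/0.1)^(1/0.65) ≈ 6.8711.
y_gold = 6.8711^0.35 ≈ 1.9632.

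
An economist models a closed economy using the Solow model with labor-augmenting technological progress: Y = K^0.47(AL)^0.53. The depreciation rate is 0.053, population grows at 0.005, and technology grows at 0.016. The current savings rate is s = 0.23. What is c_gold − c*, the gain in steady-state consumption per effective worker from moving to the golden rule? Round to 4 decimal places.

Δc ≈ 0.6257

The effective depreciation rate is n + g + δ = 0.005 + 0.016 + 0.053 = 0.074.
Current steady state (s = 0.23): k* = (0.23/0.074)^(1/0.53) ≈ 8.4965, y* = 8.4965^0.47 ≈ 2.7336, c* = (1−0.23)·2.7336 ≈ 2.1049.
At the golden rule the marginal product of capital equals n+g+δ: 0.47·k^(0.47−1) = 0.074. Solving, k_gold = (0.47/0.074)^(1/0.53) ≈ 32.7221.
y_gold = 32.7221^0.47 ≈ 5.1520, c_gold = y_gold − 0.074·k_gold ≈ 2.7306.
Gain: Δc = 2.7306 − 2.1049 ≈ 0.6257.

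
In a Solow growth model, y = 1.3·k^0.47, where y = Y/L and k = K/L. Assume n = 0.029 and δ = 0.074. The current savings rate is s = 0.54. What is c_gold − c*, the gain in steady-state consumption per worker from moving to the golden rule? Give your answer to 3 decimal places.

Δc ≈ 0.061

The effective depreciation rate is n + δ = 0.029 + 0.074 = 0.103.
Current steady state (s = 0.54): k* = (0.54·1.3/0.103)^(1/0.53) ≈ 37.3802, y* = 1.3·37.3802^0.47 ≈ 7.1299, c* = (1−0.54)·7.1299 ≈ 3.2798.
Golden rule sets MPK = n+δ: 0.47·1.3·k^(0.47−1) = 0.103, so k_gold = (0.47·1.3/0.103)^(1/0.53) ≈ 28.7657.
y_gold = 1.3·28.7657^0.47 ≈ 6.3040, c_gold = y_gold − 0.103·k_gold ≈ 3.3411.
Gain: Δc = 3.3411 − 3.2798 ≈ 0.0613.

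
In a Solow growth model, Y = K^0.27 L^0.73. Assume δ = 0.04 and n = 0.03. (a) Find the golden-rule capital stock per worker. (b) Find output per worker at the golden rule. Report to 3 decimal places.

n + δ = 0.03 + 0.04 = 0.07.
Setting f'(k) = n+δ gives 0.27·k^(0.27−1) = 0.07, hence k_gold = (0.27/0.07)^(1/0.73) ≈ 6.3548.
y_gold = 6.3548^0.27 ≈ 1.6475.

(a) k_gold ≈ 6.355; (b) y_gold ≈ 1.648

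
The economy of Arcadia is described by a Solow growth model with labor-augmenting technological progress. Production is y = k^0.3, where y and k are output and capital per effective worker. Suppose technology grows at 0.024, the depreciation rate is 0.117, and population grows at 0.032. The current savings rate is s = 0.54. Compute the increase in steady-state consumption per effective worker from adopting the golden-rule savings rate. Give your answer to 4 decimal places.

The effective depreciation rate is n + g + δ = 0.032 + 0.024 + 0.117 = 0.173.
Current steady state (s = 0.54): k* = (0.54/0.173)^(1/0.7) ≈ 5.0841, y* = 5.0841^0.3 ≈ 1.6288, c* = (1−0.54)·1.6288 ≈ 0.7492.
Golden rule sets MPK = n+g+δ: 0.3·k^(0.3−1) = 0.173, so k_gold = (0.3/0.173)^(1/0.7) ≈ 2.1955.
y_gold = 2.1955^0.3 ≈ 1.2661, c_gold = y_gold − 0.173·k_gold ≈ 0.8863.
Gain: Δc = 0.8863 − 0.7492 ≈ 0.1370.

Δc ≈ 0.1370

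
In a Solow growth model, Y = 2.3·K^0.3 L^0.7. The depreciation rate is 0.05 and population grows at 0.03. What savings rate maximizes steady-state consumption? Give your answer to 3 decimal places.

Break-even investment rate: n + δ = 0.03 + 0.05 = 0.08.
At the golden rule MPK = n+δ, and in any Cobb-Douglas steady state s = (n+δ)·k/y = MPK·k/y = capital's share 0.3.

s_gold = 0.300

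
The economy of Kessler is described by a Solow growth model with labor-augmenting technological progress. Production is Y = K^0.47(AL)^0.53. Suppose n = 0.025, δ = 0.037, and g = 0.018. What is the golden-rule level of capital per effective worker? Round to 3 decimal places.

k_gold ≈ 28.246

Break-even investment rate: n + g + δ = 0.025 + 0.018 + 0.037 = 0.08.
Maximizing c = f(k) − (n+g+δ)·k gives f'(k) = n+g+δ, i.e. 0.47·k^(0.47−1) = 0.08, so k_gold = (0.47/0.08)^(1/0.53) ≈ 28.2461.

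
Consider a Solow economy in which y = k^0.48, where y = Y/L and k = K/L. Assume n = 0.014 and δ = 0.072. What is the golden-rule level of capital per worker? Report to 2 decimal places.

Break-even investment rate: n + δ = 0.014 + 0.072 = 0.086.
At the golden rule the marginal product of capital equals n+δ: 0.48·k^(0.48−1) = 0.086. Solving, k_gold = (0.48/0.086)^(1/0.52) ≈ 27.2925.

k_gold ≈ 27.29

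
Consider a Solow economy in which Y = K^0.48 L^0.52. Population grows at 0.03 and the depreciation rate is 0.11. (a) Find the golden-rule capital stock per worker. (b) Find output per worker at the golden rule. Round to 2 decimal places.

Break-even investment rate: n + δ = 0.03 + 0.11 = 0.14.
Golden rule sets MPK = n+δ: 0.48·k^(0.48−1) = 0.14, so k_gold = (0.48/0.14)^(1/0.52) ≈ 10.6921.
y_gold = 10.6921^0.48 ≈ 3.1185.

(a) k_gold ≈ 10.69; (b) y_gold ≈ 3.12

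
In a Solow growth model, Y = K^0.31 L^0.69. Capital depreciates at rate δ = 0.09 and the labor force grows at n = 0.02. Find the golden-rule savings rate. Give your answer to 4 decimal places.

s_gold = 0.3100

The effective depreciation rate is n + δ = 0.02 + 0.09 = 0.11.
At the golden rule MPK = n+δ, and in any Cobb-Douglas steady state s = (n+δ)·k/y = MPK·k/y = capital's share 0.31.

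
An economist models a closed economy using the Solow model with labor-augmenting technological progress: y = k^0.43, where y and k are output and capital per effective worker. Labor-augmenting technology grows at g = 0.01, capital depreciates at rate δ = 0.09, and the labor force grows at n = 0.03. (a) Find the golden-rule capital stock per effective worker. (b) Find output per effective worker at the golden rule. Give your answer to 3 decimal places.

The effective depreciation rate is n + g + δ = 0.03 + 0.01 + 0.09 = 0.13.
Golden rule sets MPK = n+g+δ: 0.43·k^(0.43−1) = 0.13, so k_gold = (0.43/0.13)^(1/0.57) ≈ 8.1554.
y_gold = 8.1554^0.43 ≈ 2.4656.

(a) k_gold ≈ 8.155; (b) y_gold ≈ 2.466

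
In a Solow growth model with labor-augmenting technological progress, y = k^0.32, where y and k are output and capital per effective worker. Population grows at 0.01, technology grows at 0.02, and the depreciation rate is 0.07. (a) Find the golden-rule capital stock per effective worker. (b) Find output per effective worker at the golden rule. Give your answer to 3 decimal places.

Break-even investment rate: n + g + δ = 0.01 + 0.02 + 0.07 = 0.1.
Maximizing c = f(k) − (n+g+δ)·k gives f'(k) = n+g+δ, i.e. 0.32·k^(0.32−1) = 0.1, so k_gold = (0.32/0.1)^(1/0.68) ≈ 5.5318.
y_gold = 5.5318^0.32 ≈ 1.7287.

(a) k_gold ≈ 5.532; (b) y_gold ≈ 1.729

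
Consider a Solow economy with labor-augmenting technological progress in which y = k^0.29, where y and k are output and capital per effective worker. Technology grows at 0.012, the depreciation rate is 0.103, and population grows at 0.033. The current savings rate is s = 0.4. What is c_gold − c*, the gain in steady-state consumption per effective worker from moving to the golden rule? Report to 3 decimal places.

n + g + δ = 0.033 + 0.012 + 0.103 = 0.148.
Current steady state (s = 0.4): k* = (0.4/0.148)^(1/0.71) ≈ 4.0566, y* = 4.0566^0.29 ≈ 1.5010, c* = (1−0.4)·1.5010 ≈ 0.9006.
Setting f'(k) = n+g+δ gives 0.29·k^(0.29−1) = 0.148, hence k_gold = (0.29/0.148)^(1/0.71) ≈ 2.5790.
y_gold = 2.5790^0.29 ≈ 1.3162, c_gold = y_gold − 0.148·k_gold ≈ 0.9345.
Gain: Δc = 0.9345 − 0.9006 ≈ 0.0339.

Δc ≈ 0.034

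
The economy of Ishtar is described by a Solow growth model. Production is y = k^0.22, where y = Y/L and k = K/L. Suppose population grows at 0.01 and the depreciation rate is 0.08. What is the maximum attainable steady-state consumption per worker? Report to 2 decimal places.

c_gold ≈ 1.00

Break-even investment rate: n + δ = 0.01 + 0.08 = 0.09.
Setting f'(k) = n+δ gives 0.22·k^(0.22−1) = 0.09, hence k_gold = (0.22/0.09)^(1/0.78) ≈ 3.1453.
y_gold = 3.1453^0.22 ≈ 1.2867.
c_gold = y_gold − (n+δ)·k_gold = 1.2867 − 0.09·3.1453 ≈ 1.0036.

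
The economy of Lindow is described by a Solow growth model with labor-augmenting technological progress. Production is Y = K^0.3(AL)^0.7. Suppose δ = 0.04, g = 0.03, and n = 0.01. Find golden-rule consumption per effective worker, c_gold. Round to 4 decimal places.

Break-even investment rate: n + g + δ = 0.01 + 0.03 + 0.04 = 0.08.
Setting f'(k) = n+g+δ gives 0.3·k^(0.3−1) = 0.08, hence k_gold = (0.3/0.08)^(1/0.7) ≈ 6.6076.
y_gold = 6.6076^0.3 ≈ 1.7620.
c_gold = y_gold − (n+g+δ)·k_gold = 1.7620 − 0.08·6.6076 ≈ 1.2334.

c_gold ≈ 1.2334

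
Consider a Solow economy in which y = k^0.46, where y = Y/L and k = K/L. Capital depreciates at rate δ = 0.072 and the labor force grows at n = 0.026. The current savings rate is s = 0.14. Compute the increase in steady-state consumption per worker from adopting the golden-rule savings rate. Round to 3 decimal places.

Δc ≈ 0.850

Capital per worker breaks even when investment replaces (n + δ)·k; here n + δ = 0.098.
Current steady state (s = 0.14): k* = (0.14/0.098)^(1/0.54) ≈ 1.9358, y* = 1.9358^0.46 ≈ 1.3550, c* = (1−0.14)·1.3550 ≈ 1.1653.
At the golden rule the marginal product of capital equals n+δ: 0.46·k^(0.46−1) = 0.098. Solving, k_gold = (0.46/0.098)^(1/0.54) ≈ 17.5217.
y_gold = 17.5217^0.46 ≈ 3.7329, c_gold = y_gold − 0.098·k_gold ≈ 2.0158.
Gain: Δc = 2.0158 − 1.1653 ≈ 0.8504.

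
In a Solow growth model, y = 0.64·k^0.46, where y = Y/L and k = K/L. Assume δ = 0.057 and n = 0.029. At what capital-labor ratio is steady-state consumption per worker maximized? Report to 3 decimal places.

k_gold ≈ 9.766

The effective depreciation rate is n + δ = 0.029 + 0.057 = 0.086.
Golden rule sets MPK = n+δ: 0.46·0.64·k^(0.46−1) = 0.086, so k_gold = (0.46·0.64/0.086)^(1/0.54) ≈ 9.7657.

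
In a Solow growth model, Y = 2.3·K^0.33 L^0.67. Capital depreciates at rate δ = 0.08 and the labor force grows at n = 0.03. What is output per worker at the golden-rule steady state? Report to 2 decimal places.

y_gold ≈ 5.96

Capital per worker breaks even when investment replaces (n + δ)·k; here n + δ = 0.11.
Maximizing c = f(k) − (n+δ)·k gives f'(k) = n+δ, i.e. 0.33·2.3·k^(0.33−1) = 0.11, so k_gold = (0.33·2.3/0.11)^(1/0.67) ≈ 17.8654.
Output: y_gold = 2.3·k_gold^0.33 = 2.3·17.8654^0.33 ≈ 5.9551.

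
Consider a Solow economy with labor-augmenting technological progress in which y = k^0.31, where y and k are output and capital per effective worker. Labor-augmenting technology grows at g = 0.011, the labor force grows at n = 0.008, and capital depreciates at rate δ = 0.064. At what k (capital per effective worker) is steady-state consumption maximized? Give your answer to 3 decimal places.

k_gold ≈ 6.751

Break-even investment rate: n + g + δ = 0.008 + 0.011 + 0.064 = 0.083.
Setting f'(k) = n+g+δ gives 0.31·k^(0.31−1) = 0.083, hence k_gold = (0.31/0.083)^(1/0.69) ≈ 6.7514.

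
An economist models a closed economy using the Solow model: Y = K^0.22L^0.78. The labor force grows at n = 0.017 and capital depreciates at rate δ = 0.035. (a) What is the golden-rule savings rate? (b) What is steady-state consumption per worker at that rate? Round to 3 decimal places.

(a) s_gold = 0.220; (b) c_gold ≈ 1.172

n + δ = 0.017 + 0.035 = 0.052.
For Cobb-Douglas, s_gold equals capital's share: s_gold = 0.22.
Setting f'(k) = n+δ gives 0.22·k^(0.22−1) = 0.052, hence k_gold = (0.22/0.052)^(1/0.78) ≈ 6.3548.
y_gold = 6.3548^0.22 ≈ 1.5020; c_gold = (1−0.22)·y_gold ≈ 1.1716.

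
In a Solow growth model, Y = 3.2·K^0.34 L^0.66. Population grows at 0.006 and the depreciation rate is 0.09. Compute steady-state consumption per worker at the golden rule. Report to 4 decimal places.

c_gold ≈ 7.3765

The effective depreciation rate is n + δ = 0.006 + 0.09 = 0.096.
Setting f'(k) = n+δ gives 0.34·3.2·k^(0.34−1) = 0.096, hence k_gold = (0.34·3.2/0.096)^(1/0.66) ≈ 39.5833.
y_gold = 3.2·39.5833^0.34 ≈ 11.1765.
c_gold = y_gold − (n+δ)·k_gold = 11.1765 − 0.096·39.5833 ≈ 7.3765.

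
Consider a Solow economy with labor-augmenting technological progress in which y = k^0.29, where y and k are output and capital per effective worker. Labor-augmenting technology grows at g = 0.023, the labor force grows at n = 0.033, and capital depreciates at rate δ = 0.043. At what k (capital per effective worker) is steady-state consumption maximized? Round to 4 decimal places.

k_gold ≈ 4.5437

Capital per effective worker breaks even when investment replaces (n + g + δ)·k; here n + g + δ = 0.099.
At the golden rule the marginal product of capital equals n+g+δ: 0.29·k^(0.29−1) = 0.099. Solving, k_gold = (0.29/0.099)^(1/0.71) ≈ 4.5437.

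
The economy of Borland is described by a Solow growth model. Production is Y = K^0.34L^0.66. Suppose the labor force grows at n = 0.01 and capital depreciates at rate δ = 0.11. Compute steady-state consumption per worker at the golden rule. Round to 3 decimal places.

c_gold ≈ 1.129

Capital per worker breaks even when investment replaces (n + δ)·k; here n + δ = 0.12.
Golden rule sets MPK = n+δ: 0.34·k^(0.34−1) = 0.12, so k_gold = (0.34/0.12)^(1/0.66) ≈ 4.8451.
y_gold = 4.8451^0.34 ≈ 1.7100.
c_gold = y_gold − (n+δ)·k_gold = 1.7100 − 0.12·4.8451 ≈ 1.1286.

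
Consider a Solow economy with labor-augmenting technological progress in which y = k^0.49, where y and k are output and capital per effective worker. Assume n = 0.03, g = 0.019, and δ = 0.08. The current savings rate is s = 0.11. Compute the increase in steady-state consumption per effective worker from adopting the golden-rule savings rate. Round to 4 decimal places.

Δc ≈ 1.0748

The effective depreciation rate is n + g + δ = 0.03 + 0.019 + 0.08 = 0.129.
Current steady state (s = 0.11): k* = (0.11/0.129)^(1/0.51) ≈ 0.7317, y* = 0.7317^0.49 ≈ 0.8581, c* = (1−0.11)·0.8581 ≈ 0.7637.
At the golden rule the marginal product of capital equals n+g+δ: 0.49·k^(0.49−1) = 0.129. Solving, k_gold = (0.49/0.129)^(1/0.51) ≈ 13.6925.
y_gold = 13.6925^0.49 ≈ 3.6048, c_gold = y_gold − 0.129·k_gold ≈ 1.8384.
Gain: Δc = 1.8384 − 0.7637 ≈ 1.0748.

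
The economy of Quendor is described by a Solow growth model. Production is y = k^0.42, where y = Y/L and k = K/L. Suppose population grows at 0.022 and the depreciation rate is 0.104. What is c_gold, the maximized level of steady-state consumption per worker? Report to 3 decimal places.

c_gold ≈ 1.387

Capital per worker breaks even when investment replaces (n + δ)·k; here n + δ = 0.126.
At the golden rule the marginal product of capital equals n+δ: 0.42·k^(0.42−1) = 0.126. Solving, k_gold = (0.42/0.126)^(1/0.58) ≈ 7.9710.
y_gold = 7.9710^0.42 ≈ 2.3913.
c_gold = y_gold − (n+δ)·k_gold = 2.3913 − 0.126·7.9710 ≈ 1.3870.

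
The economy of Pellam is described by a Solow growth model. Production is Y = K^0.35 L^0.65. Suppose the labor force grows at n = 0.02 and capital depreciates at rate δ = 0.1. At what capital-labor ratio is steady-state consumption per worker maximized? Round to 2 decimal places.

k_gold ≈ 5.19

The effective depreciation rate is n + δ = 0.02 + 0.1 = 0.12.
At the golden rule the marginal product of capital equals n+δ: 0.35·k^(0.35−1) = 0.12. Solving, k_gold = (0.35/0.12)^(1/0.65) ≈ 5.1905.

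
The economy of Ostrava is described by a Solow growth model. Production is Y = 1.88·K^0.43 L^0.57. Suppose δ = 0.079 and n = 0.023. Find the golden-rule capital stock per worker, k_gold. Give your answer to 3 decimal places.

Break-even investment rate: n + δ = 0.023 + 0.079 = 0.102.
Maximizing c = f(k) − (n+δ)·k gives f'(k) = n+δ, i.e. 0.43·1.88·k^(0.43−1) = 0.102, so k_gold = (0.43·1.88/0.102)^(1/0.57) ≈ 37.7780.

k_gold ≈ 37.778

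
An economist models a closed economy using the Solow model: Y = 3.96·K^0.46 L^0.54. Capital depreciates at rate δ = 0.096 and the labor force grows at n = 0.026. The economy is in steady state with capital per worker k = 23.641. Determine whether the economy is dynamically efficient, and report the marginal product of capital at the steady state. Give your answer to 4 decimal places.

dynamically efficient; MPK ≈ 0.3301

Break-even investment rate: n + δ = 0.026 + 0.096 = 0.122.
MPK = 0.46·3.96·k^(0.46−1) = 0.46·3.96·23.641^(-0.54) ≈ 0.3301.
MPK > 0.122, so the economy is dynamically efficient (under-saving).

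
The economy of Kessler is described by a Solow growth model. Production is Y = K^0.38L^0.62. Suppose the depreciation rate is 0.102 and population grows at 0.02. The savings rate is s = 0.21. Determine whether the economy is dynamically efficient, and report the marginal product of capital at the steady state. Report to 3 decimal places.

dynamically efficient; MPK ≈ 0.221

Break-even investment rate: n + δ = 0.02 + 0.102 = 0.122.
Steady-state k*: s·k^0.38 = 0.122·k gives k* = (0.21/0.122)^(1/0.62) ≈ 2.4011.
MPK = 0.38·2.4011^(-0.62) ≈ 0.2208.
MPK > n+δ = 0.122, so the economy is dynamically efficient (under-saving).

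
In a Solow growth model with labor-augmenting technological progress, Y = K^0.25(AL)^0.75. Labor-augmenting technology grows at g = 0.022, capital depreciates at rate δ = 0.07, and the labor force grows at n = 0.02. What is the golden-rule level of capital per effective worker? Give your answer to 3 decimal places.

k_gold ≈ 2.917

Break-even investment rate: n + g + δ = 0.02 + 0.022 + 0.07 = 0.112.
At the golden rule the marginal product of capital equals n+g+δ: 0.25·k^(0.25−1) = 0.112. Solving, k_gold = (0.25/0.112)^(1/0.75) ≈ 2.9172.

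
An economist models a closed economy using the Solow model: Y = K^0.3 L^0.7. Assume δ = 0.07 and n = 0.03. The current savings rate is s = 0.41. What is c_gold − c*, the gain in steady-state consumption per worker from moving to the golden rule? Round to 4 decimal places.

Break-even investment rate: n + δ = 0.03 + 0.07 = 0.1.
Current steady state (s = 0.41): k* = (0.41/0.1)^(1/0.7) ≈ 7.5059, y* = 7.5059^0.3 ≈ 1.8307, c* = (1−0.41)·1.8307 ≈ 1.0801.
Maximizing c = f(k) − (n+δ)·k gives f'(k) = n+δ, i.e. 0.3·k^(0.3−1) = 0.1, so k_gold = (0.3/0.1)^(1/0.7) ≈ 4.8040.
y_gold = 4.8040^0.3 ≈ 1.6013, c_gold = y_gold − 0.1·k_gold ≈ 1.1209.
Gain: Δc = 1.1209 − 1.0801 ≈ 0.0408.

Δc ≈ 0.0408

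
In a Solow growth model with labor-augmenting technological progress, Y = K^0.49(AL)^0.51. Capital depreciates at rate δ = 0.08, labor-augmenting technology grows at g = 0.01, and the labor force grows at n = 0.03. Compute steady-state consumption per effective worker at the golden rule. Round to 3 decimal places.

c_gold ≈ 1.971

The effective depreciation rate is n + g + δ = 0.03 + 0.01 + 0.08 = 0.12.
Maximizing c = f(k) − (n+g+δ)·k gives f'(k) = n+g+δ, i.e. 0.49·k^(0.49−1) = 0.12, so k_gold = (0.49/0.12)^(1/0.51) ≈ 15.7786.
y_gold = 15.7786^0.49 ≈ 3.8641.
c_gold = y_gold − (n+g+δ)·k_gold = 3.8641 − 0.12·15.7786 ≈ 1.9707.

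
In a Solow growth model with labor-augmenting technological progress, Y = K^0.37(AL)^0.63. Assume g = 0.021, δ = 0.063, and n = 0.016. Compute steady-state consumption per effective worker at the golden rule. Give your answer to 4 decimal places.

Capital per effective worker breaks even when investment replaces (n + g + δ)·k; here n + g + δ = 0.1.
Golden rule sets MPK = n+g+δ: 0.37·k^(0.37−1) = 0.1, so k_gold = (0.37/0.1)^(1/0.63) ≈ 7.9782.
y_gold = 7.9782^0.37 ≈ 2.1563.
c_gold = y_gold − (n+g+δ)·k_gold = 2.1563 − 0.1·7.9782 ≈ 1.3585.

c_gold ≈ 1.3585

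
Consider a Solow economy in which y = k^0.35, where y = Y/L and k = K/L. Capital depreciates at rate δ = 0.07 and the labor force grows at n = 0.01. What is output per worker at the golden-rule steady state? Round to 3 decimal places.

n + δ = 0.01 + 0.07 = 0.08.
Maximizing c = f(k) − (n+δ)·k gives f'(k) = n+δ, i.e. 0.35·k^(0.35−1) = 0.08, so k_gold = (0.35/0.08)^(1/0.65) ≈ 9.6855.
Output: y_gold = k_gold^0.35 = 9.6855^0.35 ≈ 2.2138.

y_gold ≈ 2.214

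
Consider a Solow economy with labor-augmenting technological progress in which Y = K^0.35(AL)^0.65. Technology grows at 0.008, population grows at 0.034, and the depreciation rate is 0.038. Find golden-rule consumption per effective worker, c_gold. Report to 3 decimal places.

c_gold ≈ 1.439

n + g + δ = 0.034 + 0.008 + 0.038 = 0.08.
At the golden rule the marginal product of capital equals n+g+δ: 0.35·k^(0.35−1) = 0.08. Solving, k_gold = (0.35/0.08)^(1/0.65) ≈ 9.6855.
y_gold = 9.6855^0.35 ≈ 2.2138.
c_gold = y_gold − (n+g+δ)·k_gold = 2.2138 − 0.08·9.6855 ≈ 1.4390.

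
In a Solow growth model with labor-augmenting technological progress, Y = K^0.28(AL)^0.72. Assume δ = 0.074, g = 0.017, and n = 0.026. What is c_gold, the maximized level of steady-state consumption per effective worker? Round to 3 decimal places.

n + g + δ = 0.026 + 0.017 + 0.074 = 0.117.
Golden rule sets MPK = n+g+δ: 0.28·k^(0.28−1) = 0.117, so k_gold = (0.28/0.117)^(1/0.72) ≈ 3.3601.
y_gold = 3.3601^0.28 ≈ 1.4040.
c_gold = y_gold − (n+g+δ)·k_gold = 1.4040 − 0.117·3.3601 ≈ 1.0109.

c_gold ≈ 1.011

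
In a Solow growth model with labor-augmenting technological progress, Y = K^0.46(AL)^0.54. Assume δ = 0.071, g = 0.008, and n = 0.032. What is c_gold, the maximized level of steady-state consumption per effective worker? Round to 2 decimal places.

c_gold ≈ 1.81

n + g + δ = 0.032 + 0.008 + 0.071 = 0.111.
Maximizing c = f(k) − (n+g+δ)·k gives f'(k) = n+g+δ, i.e. 0.46·k^(0.46−1) = 0.111, so k_gold = (0.46/0.111)^(1/0.54) ≈ 13.9123.
y_gold = 13.9123^0.46 ≈ 3.3571.
c_gold = y_gold − (n+g+δ)·k_gold = 3.3571 − 0.111·13.9123 ≈ 1.8128.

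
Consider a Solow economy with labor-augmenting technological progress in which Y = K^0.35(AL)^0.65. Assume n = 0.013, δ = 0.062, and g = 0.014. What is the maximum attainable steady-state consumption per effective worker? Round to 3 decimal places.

The effective depreciation rate is n + g + δ = 0.013 + 0.014 + 0.062 = 0.089.
Maximizing c = f(k) − (n+g+δ)·k gives f'(k) = n+g+δ, i.e. 0.35·k^(0.35−1) = 0.089, so k_gold = (0.35/0.089)^(1/0.65) ≈ 8.2203.
y_gold = 8.2203^0.35 ≈ 2.0903.
c_gold = y_gold − (n+g+δ)·k_gold = 2.0903 − 0.089·8.2203 ≈ 1.3587.

c_gold ≈ 1.359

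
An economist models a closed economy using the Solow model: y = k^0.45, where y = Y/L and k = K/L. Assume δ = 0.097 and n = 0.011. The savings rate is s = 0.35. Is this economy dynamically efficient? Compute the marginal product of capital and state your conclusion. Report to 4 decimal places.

Capital per worker breaks even when investment replaces (n + δ)·k; here n + δ = 0.108.
Steady-state k*: s·k^0.45 = 0.108·k gives k* = (0.35/0.108)^(1/0.55) ≈ 8.4809.
MPK = 0.45·8.4809^(-0.55) ≈ 0.1389.
MPK > n+δ = 0.108, so the economy is dynamically efficient (under-saving).

dynamically efficient; MPK ≈ 0.1389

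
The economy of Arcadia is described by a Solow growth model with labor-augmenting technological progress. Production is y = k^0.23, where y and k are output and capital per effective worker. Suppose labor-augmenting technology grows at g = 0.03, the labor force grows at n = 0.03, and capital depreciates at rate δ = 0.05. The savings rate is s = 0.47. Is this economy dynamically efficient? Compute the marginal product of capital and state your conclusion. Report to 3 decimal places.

dynamically inefficient; MPK ≈ 0.054

Capital per effective worker breaks even when investment replaces (n + g + δ)·k; here n + g + δ = 0.11.
Steady-state k*: s·k^0.23 = 0.11·k gives k* = (0.47/0.11)^(1/0.77) ≈ 6.5932.
MPK = 0.23·6.5932^(-0.77) ≈ 0.0538.
MPK < n+g+δ = 0.11, so the economy is dynamically inefficient (over-saving).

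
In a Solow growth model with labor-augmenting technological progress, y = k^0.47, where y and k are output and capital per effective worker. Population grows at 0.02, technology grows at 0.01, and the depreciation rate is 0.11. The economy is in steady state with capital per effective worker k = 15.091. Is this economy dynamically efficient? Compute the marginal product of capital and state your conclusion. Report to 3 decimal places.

dynamically inefficient; MPK ≈ 0.112

Break-even investment rate: n + g + δ = 0.02 + 0.01 + 0.11 = 0.14.
MPK = 0.47·k^(0.47−1) = 0.47·15.091^(-0.53) ≈ 0.1115.
MPK < 0.14, so the economy is dynamically inefficient (over-saving).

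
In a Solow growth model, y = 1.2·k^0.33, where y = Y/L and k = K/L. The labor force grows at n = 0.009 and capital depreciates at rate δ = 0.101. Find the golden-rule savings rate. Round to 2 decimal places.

s_gold = 0.33

n + δ = 0.009 + 0.101 = 0.11.
At the golden rule MPK = n+δ, and in any Cobb-Douglas steady state s = (n+δ)·k/y = MPK·k/y = capital's share 0.33.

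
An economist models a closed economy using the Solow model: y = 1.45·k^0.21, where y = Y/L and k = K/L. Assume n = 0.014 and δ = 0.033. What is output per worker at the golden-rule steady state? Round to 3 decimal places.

The effective depreciation rate is n + δ = 0.014 + 0.033 = 0.047.
At the golden rule the marginal product of capital equals n+δ: 0.21·1.45·k^(0.21−1) = 0.047. Solving, k_gold = (0.21·1.45/0.047)^(1/0.79) ≈ 10.6464.
Output: y_gold = 1.45·k_gold^0.21 = 1.45·10.6464^0.21 ≈ 2.3828.

y_gold ≈ 2.383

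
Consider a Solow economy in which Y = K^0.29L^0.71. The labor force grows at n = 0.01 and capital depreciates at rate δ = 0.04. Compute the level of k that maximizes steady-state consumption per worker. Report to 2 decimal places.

k_gold ≈ 11.89

n + δ = 0.01 + 0.04 = 0.05.
At the golden rule the marginal product of capital equals n+δ: 0.29·k^(0.29−1) = 0.05. Solving, k_gold = (0.29/0.05)^(1/0.71) ≈ 11.8919.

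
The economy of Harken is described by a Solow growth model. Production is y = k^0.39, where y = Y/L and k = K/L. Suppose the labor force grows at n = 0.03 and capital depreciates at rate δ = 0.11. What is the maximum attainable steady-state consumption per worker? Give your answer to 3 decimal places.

Capital per worker breaks even when investment replaces (n + δ)·k; here n + δ = 0.14.
Maximizing c = f(k) − (n+δ)·k gives f'(k) = n+δ, i.e. 0.39·k^(0.39−1) = 0.14, so k_gold = (0.39/0.14)^(1/0.61) ≈ 5.3630.
y_gold = 5.3630^0.39 ≈ 1.9252.
c_gold = y_gold − (n+δ)·k_gold = 1.9252 − 0.14·5.3630 ≈ 1.1743.

c_gold ≈ 1.174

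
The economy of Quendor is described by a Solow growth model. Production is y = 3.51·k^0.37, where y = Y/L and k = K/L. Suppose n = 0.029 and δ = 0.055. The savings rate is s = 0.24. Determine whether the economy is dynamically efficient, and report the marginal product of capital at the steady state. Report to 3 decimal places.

dynamically efficient; MPK ≈ 0.130

n + δ = 0.029 + 0.055 = 0.084.
Steady-state k*: s·A·k^0.37 = 0.084·k gives k* = (0.24·3.51/0.084)^(1/0.63) ≈ 38.8390.
MPK = 0.37·3.51·38.8390^(-0.63) ≈ 0.1295.
MPK > n+δ = 0.084, so the economy is dynamically efficient (under-saving).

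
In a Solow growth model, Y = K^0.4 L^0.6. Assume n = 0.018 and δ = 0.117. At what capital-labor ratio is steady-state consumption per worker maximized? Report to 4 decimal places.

k_gold ≈ 6.1124

Break-even investment rate: n + δ = 0.018 + 0.117 = 0.135.
Setting f'(k) = n+δ gives 0.4·k^(0.4−1) = 0.135, hence k_gold = (0.4/0.135)^(1/0.6) ≈ 6.1124.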